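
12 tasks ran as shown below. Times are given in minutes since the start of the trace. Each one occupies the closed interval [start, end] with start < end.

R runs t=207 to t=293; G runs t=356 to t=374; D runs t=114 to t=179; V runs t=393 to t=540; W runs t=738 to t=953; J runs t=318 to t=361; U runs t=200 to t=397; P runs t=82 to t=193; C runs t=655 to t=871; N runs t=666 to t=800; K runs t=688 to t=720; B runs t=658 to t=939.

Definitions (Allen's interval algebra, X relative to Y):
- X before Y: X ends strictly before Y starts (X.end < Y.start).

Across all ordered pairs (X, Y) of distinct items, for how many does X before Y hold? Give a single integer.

51

Checking all 132 ordered pairs for relation 'before'; matching pairs in alphabetical order:
(D, B): D before B ✓
(D, C): D before C ✓
(D, G): D before G ✓
(D, J): D before J ✓
(D, K): D before K ✓
(D, N): D before N ✓
(D, R): D before R ✓
(D, U): D before U ✓
(D, V): D before V ✓
(D, W): D before W ✓
(G, B): G before B ✓
(G, C): G before C ✓
(G, K): G before K ✓
(G, N): G before N ✓
(G, V): G before V ✓
(G, W): G before W ✓
(J, B): J before B ✓
(J, C): J before C ✓
(J, K): J before K ✓
(J, N): J before N ✓
(J, V): J before V ✓
(J, W): J before W ✓
(K, W): K before W ✓
(P, B): P before B ✓
... plus 27 further pairs not listed.
Count: 51.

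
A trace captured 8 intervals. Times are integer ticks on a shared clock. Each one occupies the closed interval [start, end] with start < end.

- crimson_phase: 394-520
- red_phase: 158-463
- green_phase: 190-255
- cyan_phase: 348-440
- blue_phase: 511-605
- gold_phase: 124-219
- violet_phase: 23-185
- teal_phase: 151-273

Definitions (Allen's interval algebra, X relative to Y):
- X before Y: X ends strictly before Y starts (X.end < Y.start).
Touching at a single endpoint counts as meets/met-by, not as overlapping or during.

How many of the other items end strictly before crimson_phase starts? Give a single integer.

4

Target crimson_phase = [394, 520].
blue_phase [511, 605] → overlapped-by → no.
cyan_phase [348, 440] → overlaps → no.
gold_phase [124, 219] → before → counts.
green_phase [190, 255] → before → counts.
red_phase [158, 463] → overlaps → no.
teal_phase [151, 273] → before → counts.
violet_phase [23, 185] → before → counts.
Total: 4.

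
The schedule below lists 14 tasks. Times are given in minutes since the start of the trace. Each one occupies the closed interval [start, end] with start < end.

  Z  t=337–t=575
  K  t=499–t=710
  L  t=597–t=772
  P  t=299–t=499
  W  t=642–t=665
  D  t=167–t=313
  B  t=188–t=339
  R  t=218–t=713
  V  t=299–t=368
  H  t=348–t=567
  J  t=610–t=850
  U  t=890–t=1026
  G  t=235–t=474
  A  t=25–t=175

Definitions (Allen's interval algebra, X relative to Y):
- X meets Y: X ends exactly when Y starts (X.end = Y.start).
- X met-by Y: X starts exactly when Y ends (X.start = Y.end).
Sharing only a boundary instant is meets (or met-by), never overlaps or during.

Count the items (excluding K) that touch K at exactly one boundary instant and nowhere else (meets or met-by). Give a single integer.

Target K = [t=499, t=710].
A [t=25, t=175] → before → no.
B [t=188, t=339] → before → no.
D [t=167, t=313] → before → no.
G [t=235, t=474] → before → no.
H [t=348, t=567] → overlaps → no.
J [t=610, t=850] → overlapped-by → no.
L [t=597, t=772] → overlapped-by → no.
P [t=299, t=499] → meets → counts.
R [t=218, t=713] → contains → no.
U [t=890, t=1026] → after → no.
V [t=299, t=368] → before → no.
W [t=642, t=665] → during → no.
Z [t=337, t=575] → overlaps → no.
Total: 1.

1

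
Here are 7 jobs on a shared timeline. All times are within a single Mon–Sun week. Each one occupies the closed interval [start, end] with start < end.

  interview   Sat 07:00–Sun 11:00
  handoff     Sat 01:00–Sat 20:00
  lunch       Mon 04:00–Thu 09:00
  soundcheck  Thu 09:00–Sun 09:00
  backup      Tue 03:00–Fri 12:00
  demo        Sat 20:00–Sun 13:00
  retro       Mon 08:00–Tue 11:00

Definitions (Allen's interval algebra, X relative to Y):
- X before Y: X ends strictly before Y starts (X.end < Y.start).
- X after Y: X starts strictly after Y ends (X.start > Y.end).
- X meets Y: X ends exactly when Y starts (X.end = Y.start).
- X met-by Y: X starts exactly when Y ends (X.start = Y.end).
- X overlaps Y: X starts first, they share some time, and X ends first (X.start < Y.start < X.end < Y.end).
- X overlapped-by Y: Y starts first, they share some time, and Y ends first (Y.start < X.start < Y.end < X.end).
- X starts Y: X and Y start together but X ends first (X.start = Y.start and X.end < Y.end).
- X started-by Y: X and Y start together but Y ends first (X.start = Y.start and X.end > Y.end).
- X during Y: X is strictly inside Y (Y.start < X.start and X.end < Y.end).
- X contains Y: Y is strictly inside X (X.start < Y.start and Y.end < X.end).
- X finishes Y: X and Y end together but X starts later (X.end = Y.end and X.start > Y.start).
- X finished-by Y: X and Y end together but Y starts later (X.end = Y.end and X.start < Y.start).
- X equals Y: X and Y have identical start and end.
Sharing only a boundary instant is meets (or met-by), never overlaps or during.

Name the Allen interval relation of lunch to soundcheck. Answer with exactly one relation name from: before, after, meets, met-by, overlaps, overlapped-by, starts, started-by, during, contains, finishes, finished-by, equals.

lunch = [Mon 04:00, Thu 09:00]; soundcheck = [Thu 09:00, Sun 09:00].
Compare endpoints: lunch.start < soundcheck.start, lunch.start < soundcheck.end, lunch.end = soundcheck.start, lunch.end < soundcheck.end.
That pattern is 'meets'.

meets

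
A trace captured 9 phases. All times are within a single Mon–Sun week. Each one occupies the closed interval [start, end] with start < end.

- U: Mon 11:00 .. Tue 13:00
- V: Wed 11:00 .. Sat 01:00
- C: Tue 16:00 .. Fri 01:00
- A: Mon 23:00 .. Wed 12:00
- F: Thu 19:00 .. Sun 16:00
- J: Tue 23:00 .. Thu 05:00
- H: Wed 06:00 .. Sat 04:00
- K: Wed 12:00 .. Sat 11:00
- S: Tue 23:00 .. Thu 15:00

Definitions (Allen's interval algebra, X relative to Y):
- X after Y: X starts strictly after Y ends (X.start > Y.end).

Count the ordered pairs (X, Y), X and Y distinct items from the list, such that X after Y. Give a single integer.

Checking all 72 ordered pairs for relation 'after'; matching pairs in alphabetical order:
(C, U): C after U ✓
(F, A): F after A ✓
(F, J): F after J ✓
(F, S): F after S ✓
(F, U): F after U ✓
(H, U): H after U ✓
(J, U): J after U ✓
(K, U): K after U ✓
(S, U): S after U ✓
(V, U): V after U ✓
Count: 10.

10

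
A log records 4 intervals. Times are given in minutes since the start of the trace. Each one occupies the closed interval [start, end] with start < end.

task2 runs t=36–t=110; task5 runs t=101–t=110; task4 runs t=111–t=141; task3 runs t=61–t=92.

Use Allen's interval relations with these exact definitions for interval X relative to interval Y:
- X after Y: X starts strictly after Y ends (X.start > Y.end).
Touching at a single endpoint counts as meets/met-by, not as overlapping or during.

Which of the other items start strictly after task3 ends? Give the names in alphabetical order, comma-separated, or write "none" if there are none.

Target task3 = [t=61, t=92].
task2 [t=36, t=110] → contains → no.
task4 [t=111, t=141] → after → yes.
task5 [t=101, t=110] → after → yes.
Result: task4, task5.

task4, task5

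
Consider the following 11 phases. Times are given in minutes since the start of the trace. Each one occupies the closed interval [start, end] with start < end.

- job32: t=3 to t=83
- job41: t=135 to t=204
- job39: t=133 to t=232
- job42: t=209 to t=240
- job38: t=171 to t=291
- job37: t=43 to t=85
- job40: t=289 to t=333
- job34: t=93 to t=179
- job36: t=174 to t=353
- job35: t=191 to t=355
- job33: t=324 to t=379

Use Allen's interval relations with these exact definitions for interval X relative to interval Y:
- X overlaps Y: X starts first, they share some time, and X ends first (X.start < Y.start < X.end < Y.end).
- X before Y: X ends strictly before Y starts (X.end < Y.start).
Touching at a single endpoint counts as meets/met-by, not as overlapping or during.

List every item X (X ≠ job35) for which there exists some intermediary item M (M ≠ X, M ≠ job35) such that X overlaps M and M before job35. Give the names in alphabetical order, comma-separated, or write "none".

job32

Target job35 = [t=191, t=355].
Intermediaries M with M before job35: job32, job34, job37.
Via job32 — items with X overlaps job32: none.
Via job34 — items with X overlaps job34: none.
Via job37 — items with X overlaps job37: job32.
Union: job32.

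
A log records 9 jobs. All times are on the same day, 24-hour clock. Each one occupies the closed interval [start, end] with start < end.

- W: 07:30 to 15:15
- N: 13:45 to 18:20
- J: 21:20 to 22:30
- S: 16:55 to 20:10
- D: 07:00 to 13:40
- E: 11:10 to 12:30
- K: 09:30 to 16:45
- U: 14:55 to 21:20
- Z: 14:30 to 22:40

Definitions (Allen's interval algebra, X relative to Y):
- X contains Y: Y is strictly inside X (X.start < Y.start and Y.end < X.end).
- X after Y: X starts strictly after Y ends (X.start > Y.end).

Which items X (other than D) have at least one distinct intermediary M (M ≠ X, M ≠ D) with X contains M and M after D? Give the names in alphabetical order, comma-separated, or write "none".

Target D = [07:00, 13:40].
Intermediaries M with M after D: J, N, S, U, Z.
Via J — items with X contains J: Z.
Via N — items with X contains N: none.
Via S — items with X contains S: U, Z.
Via U — items with X contains U: Z.
Via Z — items with X contains Z: none.
Union: U, Z.

U, Z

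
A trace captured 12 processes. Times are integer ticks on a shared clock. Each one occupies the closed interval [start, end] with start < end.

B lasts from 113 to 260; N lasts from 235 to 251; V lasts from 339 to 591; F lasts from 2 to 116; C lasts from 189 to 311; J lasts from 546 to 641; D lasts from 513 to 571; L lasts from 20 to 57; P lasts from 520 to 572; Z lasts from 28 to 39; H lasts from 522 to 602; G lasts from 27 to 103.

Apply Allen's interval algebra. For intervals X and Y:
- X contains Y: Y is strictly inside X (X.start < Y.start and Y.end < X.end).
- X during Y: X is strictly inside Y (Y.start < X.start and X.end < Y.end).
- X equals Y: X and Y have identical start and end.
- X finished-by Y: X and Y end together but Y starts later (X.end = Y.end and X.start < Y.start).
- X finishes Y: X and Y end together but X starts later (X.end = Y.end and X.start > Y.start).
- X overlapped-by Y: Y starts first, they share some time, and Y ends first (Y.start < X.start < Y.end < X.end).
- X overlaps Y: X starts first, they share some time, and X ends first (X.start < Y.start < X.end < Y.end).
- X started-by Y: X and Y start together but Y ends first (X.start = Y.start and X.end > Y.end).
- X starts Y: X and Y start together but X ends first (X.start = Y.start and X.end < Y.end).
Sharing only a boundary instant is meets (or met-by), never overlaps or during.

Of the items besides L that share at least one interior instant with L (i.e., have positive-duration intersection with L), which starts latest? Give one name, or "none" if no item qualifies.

Target L = [20, 57].
B [113, 260] → after → excluded.
C [189, 311] → after → excluded.
D [513, 571] → after → excluded.
F [2, 116] → contains → candidate.
G [27, 103] → overlapped-by → candidate.
H [522, 602] → after → excluded.
J [546, 641] → after → excluded.
N [235, 251] → after → excluded.
P [520, 572] → after → excluded.
V [339, 591] → after → excluded.
Z [28, 39] → during → candidate.
Among candidates, latest start is 28 → Z.

Z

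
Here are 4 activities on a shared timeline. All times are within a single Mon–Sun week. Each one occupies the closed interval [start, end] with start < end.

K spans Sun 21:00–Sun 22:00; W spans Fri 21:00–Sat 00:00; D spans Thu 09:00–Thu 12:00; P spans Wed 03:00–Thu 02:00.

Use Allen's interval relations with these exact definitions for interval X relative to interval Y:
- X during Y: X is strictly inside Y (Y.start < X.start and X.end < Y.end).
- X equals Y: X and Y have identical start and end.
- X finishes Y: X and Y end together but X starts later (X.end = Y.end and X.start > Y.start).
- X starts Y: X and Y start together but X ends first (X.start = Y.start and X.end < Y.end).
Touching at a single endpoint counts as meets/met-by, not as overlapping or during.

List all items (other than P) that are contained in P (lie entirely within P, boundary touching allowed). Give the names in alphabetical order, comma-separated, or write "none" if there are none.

Target P = [Wed 03:00, Thu 02:00].
D [Thu 09:00, Thu 12:00] → after → no.
K [Sun 21:00, Sun 22:00] → after → no.
W [Fri 21:00, Sat 00:00] → after → no.
Result: none.

none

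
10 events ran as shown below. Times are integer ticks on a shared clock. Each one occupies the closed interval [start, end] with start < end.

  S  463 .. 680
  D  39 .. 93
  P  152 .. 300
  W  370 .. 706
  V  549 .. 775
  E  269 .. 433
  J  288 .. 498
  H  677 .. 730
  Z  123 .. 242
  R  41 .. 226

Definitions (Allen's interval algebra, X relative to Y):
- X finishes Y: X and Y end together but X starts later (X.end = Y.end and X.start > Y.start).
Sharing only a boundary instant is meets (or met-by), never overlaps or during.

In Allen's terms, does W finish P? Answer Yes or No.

W = [370, 706], P = [152, 300].
Actual relation of W to P: after.
Asked whether 'finishes' holds → No.

No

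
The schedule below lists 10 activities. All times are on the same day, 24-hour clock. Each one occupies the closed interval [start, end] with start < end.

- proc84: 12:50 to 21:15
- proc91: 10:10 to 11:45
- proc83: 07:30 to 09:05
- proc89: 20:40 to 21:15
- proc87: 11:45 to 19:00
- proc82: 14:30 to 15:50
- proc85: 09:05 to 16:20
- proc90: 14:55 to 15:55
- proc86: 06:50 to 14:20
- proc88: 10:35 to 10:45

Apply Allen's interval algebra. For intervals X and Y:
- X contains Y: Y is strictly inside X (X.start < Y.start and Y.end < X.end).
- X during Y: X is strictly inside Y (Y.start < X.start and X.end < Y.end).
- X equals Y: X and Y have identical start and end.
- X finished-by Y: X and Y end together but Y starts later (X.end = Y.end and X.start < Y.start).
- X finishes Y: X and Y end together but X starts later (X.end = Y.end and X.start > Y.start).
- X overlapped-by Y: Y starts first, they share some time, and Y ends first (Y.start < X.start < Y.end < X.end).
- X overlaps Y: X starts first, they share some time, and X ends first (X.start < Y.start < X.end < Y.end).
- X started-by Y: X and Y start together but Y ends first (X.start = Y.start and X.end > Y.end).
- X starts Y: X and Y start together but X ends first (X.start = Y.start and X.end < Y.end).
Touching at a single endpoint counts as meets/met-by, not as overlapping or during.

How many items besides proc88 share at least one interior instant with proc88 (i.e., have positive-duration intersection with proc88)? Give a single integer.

3

Target proc88 = [10:35, 10:45].
proc82 [14:30, 15:50] → after → no.
proc83 [07:30, 09:05] → before → no.
proc84 [12:50, 21:15] → after → no.
proc85 [09:05, 16:20] → contains → counts.
proc86 [06:50, 14:20] → contains → counts.
proc87 [11:45, 19:00] → after → no.
proc89 [20:40, 21:15] → after → no.
proc90 [14:55, 15:55] → after → no.
proc91 [10:10, 11:45] → contains → counts.
Total: 3.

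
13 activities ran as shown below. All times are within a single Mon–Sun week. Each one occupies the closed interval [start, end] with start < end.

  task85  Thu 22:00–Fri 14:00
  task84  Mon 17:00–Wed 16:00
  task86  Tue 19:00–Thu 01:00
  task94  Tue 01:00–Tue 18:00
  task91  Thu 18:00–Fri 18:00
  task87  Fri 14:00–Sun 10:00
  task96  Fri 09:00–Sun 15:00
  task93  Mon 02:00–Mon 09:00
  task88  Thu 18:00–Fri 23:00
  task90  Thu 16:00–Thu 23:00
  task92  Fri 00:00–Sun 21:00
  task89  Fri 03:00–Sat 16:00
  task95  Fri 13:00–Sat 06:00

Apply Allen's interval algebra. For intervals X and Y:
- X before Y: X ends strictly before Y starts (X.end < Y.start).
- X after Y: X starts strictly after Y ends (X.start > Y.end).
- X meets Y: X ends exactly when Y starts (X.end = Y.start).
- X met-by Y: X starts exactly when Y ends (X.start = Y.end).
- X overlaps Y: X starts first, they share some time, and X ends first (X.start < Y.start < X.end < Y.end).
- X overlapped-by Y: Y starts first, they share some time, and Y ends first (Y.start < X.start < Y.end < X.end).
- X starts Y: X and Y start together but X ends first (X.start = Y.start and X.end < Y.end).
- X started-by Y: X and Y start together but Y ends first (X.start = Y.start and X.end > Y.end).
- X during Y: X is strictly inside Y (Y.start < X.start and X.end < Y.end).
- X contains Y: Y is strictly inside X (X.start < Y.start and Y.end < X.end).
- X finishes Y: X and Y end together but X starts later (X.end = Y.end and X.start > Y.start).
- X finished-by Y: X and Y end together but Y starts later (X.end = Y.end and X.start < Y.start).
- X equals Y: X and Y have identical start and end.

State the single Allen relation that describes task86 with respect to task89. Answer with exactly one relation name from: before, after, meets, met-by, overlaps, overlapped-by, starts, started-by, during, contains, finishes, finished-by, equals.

task86 = [Tue 19:00, Thu 01:00]; task89 = [Fri 03:00, Sat 16:00].
Compare endpoints: task86.start < task89.start, task86.start < task89.end, task86.end < task89.start, task86.end < task89.end.
That pattern is 'before'.

before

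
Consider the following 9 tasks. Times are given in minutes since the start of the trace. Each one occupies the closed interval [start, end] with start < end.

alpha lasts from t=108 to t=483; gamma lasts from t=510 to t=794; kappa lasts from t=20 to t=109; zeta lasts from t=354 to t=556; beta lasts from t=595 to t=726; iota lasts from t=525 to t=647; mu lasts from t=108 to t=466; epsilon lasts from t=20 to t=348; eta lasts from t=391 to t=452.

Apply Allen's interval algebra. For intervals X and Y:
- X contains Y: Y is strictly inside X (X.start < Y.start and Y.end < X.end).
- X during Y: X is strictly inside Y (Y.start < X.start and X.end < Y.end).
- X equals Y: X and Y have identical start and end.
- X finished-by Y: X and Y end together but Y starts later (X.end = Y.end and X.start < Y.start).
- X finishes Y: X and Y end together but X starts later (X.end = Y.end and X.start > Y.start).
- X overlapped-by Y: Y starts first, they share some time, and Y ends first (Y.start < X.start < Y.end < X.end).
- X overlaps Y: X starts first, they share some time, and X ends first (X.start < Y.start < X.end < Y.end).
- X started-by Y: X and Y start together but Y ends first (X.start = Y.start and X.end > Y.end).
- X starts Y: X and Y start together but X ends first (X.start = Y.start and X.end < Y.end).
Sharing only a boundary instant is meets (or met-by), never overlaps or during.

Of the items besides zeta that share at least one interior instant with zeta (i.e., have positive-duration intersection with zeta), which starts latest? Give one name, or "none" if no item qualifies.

iota

Target zeta = [t=354, t=556].
alpha [t=108, t=483] → overlaps → candidate.
beta [t=595, t=726] → after → excluded.
epsilon [t=20, t=348] → before → excluded.
eta [t=391, t=452] → during → candidate.
gamma [t=510, t=794] → overlapped-by → candidate.
iota [t=525, t=647] → overlapped-by → candidate.
kappa [t=20, t=109] → before → excluded.
mu [t=108, t=466] → overlaps → candidate.
Among candidates, latest start is t=525 → iota.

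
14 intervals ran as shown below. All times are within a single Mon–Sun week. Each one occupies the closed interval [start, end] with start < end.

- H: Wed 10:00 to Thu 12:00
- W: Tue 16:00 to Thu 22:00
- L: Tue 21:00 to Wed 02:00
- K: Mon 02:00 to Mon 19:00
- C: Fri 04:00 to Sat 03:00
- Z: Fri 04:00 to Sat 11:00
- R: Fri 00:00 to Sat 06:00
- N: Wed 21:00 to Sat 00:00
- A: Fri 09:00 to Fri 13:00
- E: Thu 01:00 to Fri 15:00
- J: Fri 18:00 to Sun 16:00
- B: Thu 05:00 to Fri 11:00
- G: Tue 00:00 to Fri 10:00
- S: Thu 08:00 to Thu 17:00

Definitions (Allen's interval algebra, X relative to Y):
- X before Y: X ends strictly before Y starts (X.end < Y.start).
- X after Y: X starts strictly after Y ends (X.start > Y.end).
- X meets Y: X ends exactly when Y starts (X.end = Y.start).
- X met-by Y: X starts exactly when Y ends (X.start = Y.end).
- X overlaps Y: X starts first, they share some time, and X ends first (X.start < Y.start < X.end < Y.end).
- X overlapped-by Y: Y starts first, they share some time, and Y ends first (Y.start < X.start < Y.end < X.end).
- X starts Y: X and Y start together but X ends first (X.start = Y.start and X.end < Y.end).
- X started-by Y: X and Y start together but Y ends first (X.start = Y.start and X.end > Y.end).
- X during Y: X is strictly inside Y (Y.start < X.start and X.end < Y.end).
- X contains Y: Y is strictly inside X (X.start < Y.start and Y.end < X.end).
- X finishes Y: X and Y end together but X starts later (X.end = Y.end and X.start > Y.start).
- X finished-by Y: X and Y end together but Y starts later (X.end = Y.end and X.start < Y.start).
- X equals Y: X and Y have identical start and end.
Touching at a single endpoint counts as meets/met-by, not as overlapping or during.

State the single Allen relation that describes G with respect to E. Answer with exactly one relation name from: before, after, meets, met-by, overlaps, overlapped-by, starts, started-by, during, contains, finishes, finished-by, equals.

overlaps

G = [Tue 00:00, Fri 10:00]; E = [Thu 01:00, Fri 15:00].
Compare endpoints: G.start < E.start, G.start < E.end, G.end > E.start, G.end < E.end.
That pattern is 'overlaps'.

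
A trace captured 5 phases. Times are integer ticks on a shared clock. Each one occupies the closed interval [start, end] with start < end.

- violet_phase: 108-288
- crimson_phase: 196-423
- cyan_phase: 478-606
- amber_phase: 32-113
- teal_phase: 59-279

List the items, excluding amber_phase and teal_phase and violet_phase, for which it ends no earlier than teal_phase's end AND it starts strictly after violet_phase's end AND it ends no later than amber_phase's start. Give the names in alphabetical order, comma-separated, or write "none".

none

Conditions: its end is no earlier than teal_phase's end (X.end >= 279) AND its start is strictly after violet_phase's end (X.start > 288) AND its end is no later than amber_phase's start (X.end <= 32).
crimson_phase: end 423 >= 279? ✓; start 196 > 288? ✗; end 423 <= 32? ✗ → no.
cyan_phase: end 606 >= 279? ✓; start 478 > 288? ✓; end 606 <= 32? ✗ → no.
Result: none.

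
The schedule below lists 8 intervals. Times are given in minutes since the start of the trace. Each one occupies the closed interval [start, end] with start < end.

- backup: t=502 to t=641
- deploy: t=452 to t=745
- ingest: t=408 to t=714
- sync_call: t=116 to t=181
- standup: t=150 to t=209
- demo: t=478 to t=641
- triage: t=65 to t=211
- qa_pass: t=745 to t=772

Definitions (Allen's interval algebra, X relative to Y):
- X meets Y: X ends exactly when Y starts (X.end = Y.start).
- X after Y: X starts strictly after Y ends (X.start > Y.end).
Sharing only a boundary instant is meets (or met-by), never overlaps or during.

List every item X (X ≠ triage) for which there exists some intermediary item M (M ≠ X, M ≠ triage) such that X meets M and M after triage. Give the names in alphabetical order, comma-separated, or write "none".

deploy

Target triage = [t=65, t=211].
Intermediaries M with M after triage: backup, demo, deploy, ingest, qa_pass.
Via backup — items with X meets backup: none.
Via demo — items with X meets demo: none.
Via deploy — items with X meets deploy: none.
Via ingest — items with X meets ingest: none.
Via qa_pass — items with X meets qa_pass: deploy.
Union: deploy.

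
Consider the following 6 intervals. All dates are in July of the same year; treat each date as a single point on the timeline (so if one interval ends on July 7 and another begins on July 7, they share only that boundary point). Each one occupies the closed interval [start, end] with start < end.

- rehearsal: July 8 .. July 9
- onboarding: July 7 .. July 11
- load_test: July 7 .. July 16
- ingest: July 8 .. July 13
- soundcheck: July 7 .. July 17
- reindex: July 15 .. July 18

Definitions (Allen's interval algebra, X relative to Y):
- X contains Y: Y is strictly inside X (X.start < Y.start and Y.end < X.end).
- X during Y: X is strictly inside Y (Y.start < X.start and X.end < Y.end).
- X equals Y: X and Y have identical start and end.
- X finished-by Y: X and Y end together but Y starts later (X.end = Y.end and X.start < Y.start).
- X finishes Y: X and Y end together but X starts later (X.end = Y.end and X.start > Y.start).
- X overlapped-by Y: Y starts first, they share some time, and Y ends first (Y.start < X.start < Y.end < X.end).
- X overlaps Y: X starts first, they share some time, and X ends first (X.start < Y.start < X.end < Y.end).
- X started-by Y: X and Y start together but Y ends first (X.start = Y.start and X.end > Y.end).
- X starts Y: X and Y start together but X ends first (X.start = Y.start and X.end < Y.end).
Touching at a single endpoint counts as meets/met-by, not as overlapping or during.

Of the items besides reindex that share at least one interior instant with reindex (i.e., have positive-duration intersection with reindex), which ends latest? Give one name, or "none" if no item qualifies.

Target reindex = [July 15, July 18].
ingest [July 8, July 13] → before → excluded.
load_test [July 7, July 16] → overlaps → candidate.
onboarding [July 7, July 11] → before → excluded.
rehearsal [July 8, July 9] → before → excluded.
soundcheck [July 7, July 17] → overlaps → candidate.
Among candidates, latest end is July 17 → soundcheck.

soundcheck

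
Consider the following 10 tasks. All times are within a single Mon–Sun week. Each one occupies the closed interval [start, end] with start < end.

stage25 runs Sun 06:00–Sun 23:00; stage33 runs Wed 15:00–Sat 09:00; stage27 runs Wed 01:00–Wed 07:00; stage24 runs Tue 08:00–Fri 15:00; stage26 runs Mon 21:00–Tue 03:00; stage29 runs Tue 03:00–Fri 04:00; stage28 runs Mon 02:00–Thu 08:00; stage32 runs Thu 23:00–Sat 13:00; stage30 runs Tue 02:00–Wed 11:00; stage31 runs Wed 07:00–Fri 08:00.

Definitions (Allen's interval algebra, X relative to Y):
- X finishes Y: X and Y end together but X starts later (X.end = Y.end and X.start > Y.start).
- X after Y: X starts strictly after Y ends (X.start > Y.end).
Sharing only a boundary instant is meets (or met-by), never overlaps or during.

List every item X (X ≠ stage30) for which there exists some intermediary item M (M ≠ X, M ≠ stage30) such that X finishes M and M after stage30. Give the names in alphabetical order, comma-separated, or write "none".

Target stage30 = [Tue 02:00, Wed 11:00].
Intermediaries M with M after stage30: stage25, stage32, stage33.
Via stage25 — items with X finishes stage25: none.
Via stage32 — items with X finishes stage32: none.
Via stage33 — items with X finishes stage33: none.
Union: none.

none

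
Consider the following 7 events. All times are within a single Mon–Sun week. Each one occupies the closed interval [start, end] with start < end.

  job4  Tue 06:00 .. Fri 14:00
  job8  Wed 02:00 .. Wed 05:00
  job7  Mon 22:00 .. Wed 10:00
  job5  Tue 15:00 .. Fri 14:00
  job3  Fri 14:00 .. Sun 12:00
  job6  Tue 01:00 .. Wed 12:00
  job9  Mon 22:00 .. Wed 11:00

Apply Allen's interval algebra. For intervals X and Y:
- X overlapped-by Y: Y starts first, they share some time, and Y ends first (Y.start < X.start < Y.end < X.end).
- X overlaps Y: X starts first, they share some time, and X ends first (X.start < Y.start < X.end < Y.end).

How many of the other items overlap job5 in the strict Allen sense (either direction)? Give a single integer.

Target job5 = [Tue 15:00, Fri 14:00].
job3 [Fri 14:00, Sun 12:00] → met-by → no.
job4 [Tue 06:00, Fri 14:00] → finished-by → no.
job6 [Tue 01:00, Wed 12:00] → overlaps → counts.
job7 [Mon 22:00, Wed 10:00] → overlaps → counts.
job8 [Wed 02:00, Wed 05:00] → during → no.
job9 [Mon 22:00, Wed 11:00] → overlaps → counts.
Total: 3.

3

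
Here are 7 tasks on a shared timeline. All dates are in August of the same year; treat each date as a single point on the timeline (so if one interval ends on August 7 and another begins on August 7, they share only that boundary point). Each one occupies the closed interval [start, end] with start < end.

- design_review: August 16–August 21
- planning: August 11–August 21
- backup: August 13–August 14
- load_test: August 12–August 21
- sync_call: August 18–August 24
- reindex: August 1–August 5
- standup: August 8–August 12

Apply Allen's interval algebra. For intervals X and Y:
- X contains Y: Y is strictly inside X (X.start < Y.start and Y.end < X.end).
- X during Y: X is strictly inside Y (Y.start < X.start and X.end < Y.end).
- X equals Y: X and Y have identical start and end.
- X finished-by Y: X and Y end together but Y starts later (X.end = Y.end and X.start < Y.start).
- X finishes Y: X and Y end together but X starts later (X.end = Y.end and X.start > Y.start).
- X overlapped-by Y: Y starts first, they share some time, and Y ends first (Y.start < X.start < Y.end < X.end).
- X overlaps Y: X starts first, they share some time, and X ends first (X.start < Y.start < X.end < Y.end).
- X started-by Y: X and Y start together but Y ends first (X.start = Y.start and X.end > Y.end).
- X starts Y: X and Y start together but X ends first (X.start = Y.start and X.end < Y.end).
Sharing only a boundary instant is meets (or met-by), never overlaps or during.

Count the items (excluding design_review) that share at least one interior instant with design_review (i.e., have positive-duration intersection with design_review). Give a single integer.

3

Target design_review = [August 16, August 21].
backup [August 13, August 14] → before → no.
load_test [August 12, August 21] → finished-by → counts.
planning [August 11, August 21] → finished-by → counts.
reindex [August 1, August 5] → before → no.
standup [August 8, August 12] → before → no.
sync_call [August 18, August 24] → overlapped-by → counts.
Total: 3.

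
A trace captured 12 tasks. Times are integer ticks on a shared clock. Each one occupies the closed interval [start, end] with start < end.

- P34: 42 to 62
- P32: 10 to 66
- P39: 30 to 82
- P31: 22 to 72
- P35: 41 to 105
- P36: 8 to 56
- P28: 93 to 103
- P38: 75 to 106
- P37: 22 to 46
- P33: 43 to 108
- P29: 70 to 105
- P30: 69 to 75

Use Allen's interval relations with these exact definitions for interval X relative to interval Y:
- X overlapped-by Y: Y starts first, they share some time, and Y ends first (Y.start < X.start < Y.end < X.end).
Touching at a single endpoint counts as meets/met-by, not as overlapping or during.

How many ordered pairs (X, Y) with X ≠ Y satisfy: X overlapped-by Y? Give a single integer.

28

Checking all 132 ordered pairs for relation 'overlapped-by'; matching pairs in alphabetical order:
(P29, P30): P29 overlapped-by P30 ✓
(P29, P31): P29 overlapped-by P31 ✓
(P29, P39): P29 overlapped-by P39 ✓
(P30, P31): P30 overlapped-by P31 ✓
(P31, P32): P31 overlapped-by P32 ✓
(P31, P36): P31 overlapped-by P36 ✓
(P32, P36): P32 overlapped-by P36 ✓
(P33, P31): P33 overlapped-by P31 ✓
(P33, P32): P33 overlapped-by P32 ✓
(P33, P34): P33 overlapped-by P34 ✓
(P33, P35): P33 overlapped-by P35 ✓
(P33, P36): P33 overlapped-by P36 ✓
(P33, P37): P33 overlapped-by P37 ✓
(P33, P39): P33 overlapped-by P39 ✓
(P34, P36): P34 overlapped-by P36 ✓
(P34, P37): P34 overlapped-by P37 ✓
(P35, P31): P35 overlapped-by P31 ✓
(P35, P32): P35 overlapped-by P32 ✓
(P35, P36): P35 overlapped-by P36 ✓
(P35, P37): P35 overlapped-by P37 ✓
(P35, P39): P35 overlapped-by P39 ✓
(P38, P29): P38 overlapped-by P29 ✓
(P38, P35): P38 overlapped-by P35 ✓
(P38, P39): P38 overlapped-by P39 ✓
... plus 4 further pairs not listed.
Count: 28.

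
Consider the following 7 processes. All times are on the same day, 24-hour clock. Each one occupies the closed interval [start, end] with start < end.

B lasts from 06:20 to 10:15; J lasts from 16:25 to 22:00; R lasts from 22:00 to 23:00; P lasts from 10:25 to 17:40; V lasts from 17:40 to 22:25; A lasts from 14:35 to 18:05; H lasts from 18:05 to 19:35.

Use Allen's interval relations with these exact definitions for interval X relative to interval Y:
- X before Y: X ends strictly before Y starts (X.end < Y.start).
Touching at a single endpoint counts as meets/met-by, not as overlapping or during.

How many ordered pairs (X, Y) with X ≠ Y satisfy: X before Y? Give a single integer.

10

Checking all 42 ordered pairs for relation 'before'; matching pairs in alphabetical order:
(A, R): A before R ✓
(B, A): B before A ✓
(B, H): B before H ✓
(B, J): B before J ✓
(B, P): B before P ✓
(B, R): B before R ✓
(B, V): B before V ✓
(H, R): H before R ✓
(P, H): P before H ✓
(P, R): P before R ✓
Count: 10.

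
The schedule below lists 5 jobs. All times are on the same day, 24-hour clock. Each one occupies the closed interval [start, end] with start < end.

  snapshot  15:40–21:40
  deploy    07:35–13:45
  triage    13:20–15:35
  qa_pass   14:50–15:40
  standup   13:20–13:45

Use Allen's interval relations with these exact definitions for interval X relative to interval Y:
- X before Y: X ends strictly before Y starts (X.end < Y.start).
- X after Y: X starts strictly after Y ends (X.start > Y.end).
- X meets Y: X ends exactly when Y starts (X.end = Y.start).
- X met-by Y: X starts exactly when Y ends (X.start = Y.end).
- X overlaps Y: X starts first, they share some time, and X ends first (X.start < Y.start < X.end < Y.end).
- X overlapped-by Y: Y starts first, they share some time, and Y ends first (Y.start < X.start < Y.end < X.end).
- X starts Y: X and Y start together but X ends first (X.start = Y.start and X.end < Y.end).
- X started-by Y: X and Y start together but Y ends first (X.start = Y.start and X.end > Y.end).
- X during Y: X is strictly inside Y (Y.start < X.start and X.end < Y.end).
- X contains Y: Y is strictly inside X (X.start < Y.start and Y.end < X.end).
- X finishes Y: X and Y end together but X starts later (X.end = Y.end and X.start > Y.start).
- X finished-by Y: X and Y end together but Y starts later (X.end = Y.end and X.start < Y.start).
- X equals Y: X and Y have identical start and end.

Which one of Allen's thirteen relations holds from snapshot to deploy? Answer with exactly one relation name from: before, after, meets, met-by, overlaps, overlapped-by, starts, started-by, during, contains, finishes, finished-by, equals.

snapshot = [15:40, 21:40]; deploy = [07:35, 13:45].
Compare endpoints: snapshot.start > deploy.start, snapshot.start > deploy.end, snapshot.end > deploy.start, snapshot.end > deploy.end.
That pattern is 'after'.

after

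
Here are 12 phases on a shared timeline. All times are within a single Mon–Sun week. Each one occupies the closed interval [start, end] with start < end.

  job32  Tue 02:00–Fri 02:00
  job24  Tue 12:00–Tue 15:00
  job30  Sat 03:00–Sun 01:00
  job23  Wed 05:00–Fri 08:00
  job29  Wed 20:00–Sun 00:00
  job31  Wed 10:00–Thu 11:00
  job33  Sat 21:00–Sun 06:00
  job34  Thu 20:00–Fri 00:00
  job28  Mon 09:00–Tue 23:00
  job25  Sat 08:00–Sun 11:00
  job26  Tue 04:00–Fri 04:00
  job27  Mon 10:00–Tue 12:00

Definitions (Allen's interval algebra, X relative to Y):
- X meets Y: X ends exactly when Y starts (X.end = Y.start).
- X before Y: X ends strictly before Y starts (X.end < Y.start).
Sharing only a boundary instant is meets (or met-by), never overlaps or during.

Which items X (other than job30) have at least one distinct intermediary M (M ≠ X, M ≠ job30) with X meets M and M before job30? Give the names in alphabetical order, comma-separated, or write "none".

Target job30 = [Sat 03:00, Sun 01:00].
Intermediaries M with M before job30: job23, job24, job26, job27, job28, job31, job32, job34.
Via job23 — items with X meets job23: none.
Via job24 — items with X meets job24: job27.
Via job26 — items with X meets job26: none.
Via job27 — items with X meets job27: none.
Via job28 — items with X meets job28: none.
Via job31 — items with X meets job31: none.
Via job32 — items with X meets job32: none.
Via job34 — items with X meets job34: none.
Union: job27.

job27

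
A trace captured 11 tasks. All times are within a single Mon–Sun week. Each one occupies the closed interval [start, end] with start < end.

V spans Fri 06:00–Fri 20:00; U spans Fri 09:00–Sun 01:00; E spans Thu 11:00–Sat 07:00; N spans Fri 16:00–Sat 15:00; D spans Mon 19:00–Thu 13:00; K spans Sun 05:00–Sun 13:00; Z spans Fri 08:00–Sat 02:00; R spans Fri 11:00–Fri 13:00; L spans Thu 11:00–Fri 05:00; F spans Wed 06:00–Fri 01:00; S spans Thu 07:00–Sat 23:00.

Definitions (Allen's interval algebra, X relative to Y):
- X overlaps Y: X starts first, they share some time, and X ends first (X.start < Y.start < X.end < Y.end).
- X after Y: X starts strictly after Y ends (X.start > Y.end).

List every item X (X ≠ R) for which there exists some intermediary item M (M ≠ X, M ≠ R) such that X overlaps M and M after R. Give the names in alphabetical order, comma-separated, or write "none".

Target R = [Fri 11:00, Fri 13:00].
Intermediaries M with M after R: K, N.
Via K — items with X overlaps K: none.
Via N — items with X overlaps N: E, V, Z.
Union: E, V, Z.

E, V, Z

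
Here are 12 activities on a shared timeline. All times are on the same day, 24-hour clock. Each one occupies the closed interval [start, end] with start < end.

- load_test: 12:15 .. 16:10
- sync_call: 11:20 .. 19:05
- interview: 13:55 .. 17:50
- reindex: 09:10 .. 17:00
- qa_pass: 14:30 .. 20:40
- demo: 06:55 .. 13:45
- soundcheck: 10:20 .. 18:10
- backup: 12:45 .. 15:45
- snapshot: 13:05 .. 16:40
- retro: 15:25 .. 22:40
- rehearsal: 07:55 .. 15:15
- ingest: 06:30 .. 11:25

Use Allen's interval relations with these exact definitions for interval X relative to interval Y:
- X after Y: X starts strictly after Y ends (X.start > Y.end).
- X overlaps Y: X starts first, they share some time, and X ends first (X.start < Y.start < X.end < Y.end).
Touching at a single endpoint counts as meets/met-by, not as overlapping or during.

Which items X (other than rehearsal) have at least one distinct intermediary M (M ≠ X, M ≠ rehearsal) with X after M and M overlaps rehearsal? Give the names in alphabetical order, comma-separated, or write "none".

backup, interview, load_test, qa_pass, retro, snapshot

Target rehearsal = [07:55, 15:15].
Intermediaries M with M overlaps rehearsal: demo, ingest.
Via demo — items with X after demo: interview, qa_pass, retro.
Via ingest — items with X after ingest: backup, interview, load_test, qa_pass, retro, snapshot.
Union: backup, interview, load_test, qa_pass, retro, snapshot.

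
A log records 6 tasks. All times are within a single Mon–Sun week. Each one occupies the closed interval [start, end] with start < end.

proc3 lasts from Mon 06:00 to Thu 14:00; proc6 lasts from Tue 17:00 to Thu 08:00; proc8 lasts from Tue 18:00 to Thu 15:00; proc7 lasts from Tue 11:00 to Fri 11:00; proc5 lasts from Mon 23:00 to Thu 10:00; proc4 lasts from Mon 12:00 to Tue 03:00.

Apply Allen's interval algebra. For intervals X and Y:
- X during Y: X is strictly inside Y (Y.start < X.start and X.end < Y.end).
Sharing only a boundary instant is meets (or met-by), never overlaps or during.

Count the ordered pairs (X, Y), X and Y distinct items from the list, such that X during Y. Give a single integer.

Checking all 30 ordered pairs for relation 'during'; matching pairs in alphabetical order:
(proc4, proc3): proc4 during proc3 ✓
(proc5, proc3): proc5 during proc3 ✓
(proc6, proc3): proc6 during proc3 ✓
(proc6, proc5): proc6 during proc5 ✓
(proc6, proc7): proc6 during proc7 ✓
(proc8, proc7): proc8 during proc7 ✓
Count: 6.

6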